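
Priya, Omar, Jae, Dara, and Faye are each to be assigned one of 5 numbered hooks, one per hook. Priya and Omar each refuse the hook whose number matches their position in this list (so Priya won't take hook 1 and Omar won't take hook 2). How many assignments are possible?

Let Aᵢ (for i ∈ {1, 2}) be the placements that put person i in their forbidden hook. Any j of these fix j positions, leaving (5−j)! ways to fill the rest, and there are C(2,j) ways to pick which j.
By inclusion–exclusion, the number of valid placements is Σ_{j=0}^{2} (−1)^j C(2,j)·(5−j)!.
Computing: 120 − 48 + 6 = 78.

78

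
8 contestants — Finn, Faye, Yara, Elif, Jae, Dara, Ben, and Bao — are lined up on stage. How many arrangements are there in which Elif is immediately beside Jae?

10080

Place the 6 others and the Elif-Jae pair as 7 objects in a line; the pair has 2 internal arrangements.
That gives 2 × 7! = 2 × 5040 = 10080.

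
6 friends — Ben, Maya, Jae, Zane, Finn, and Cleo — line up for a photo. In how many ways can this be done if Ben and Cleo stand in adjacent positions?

240

Treat {Ben, Cleo} as a single unit. There are 5 units to order, and the pair itself can be ordered 2 ways.
That gives 2 × 5! = 2 × 120 = 240.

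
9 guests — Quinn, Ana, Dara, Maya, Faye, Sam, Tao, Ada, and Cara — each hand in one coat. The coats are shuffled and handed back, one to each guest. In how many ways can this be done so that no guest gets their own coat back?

133496

This is the derangement count D_9: permutations of 9 items with no fixed point.
By inclusion–exclusion this is Σ_{j=0}^{9} (−1)^j C(9,j)·(9−j)!.
Computing: 362880 − 362880 + 181440 − 60480 + 15120 − 3024 + 504 − 72 + 9 − 1 = 133496.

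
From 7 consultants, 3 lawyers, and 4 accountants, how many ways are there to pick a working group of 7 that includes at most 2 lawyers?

Split by how many lawyers are chosen (0 through 2).
Sum: C(3,0)·C(11,7) + C(3,1)·C(11,6) + C(3,2)·C(11,5) = 330 + 1386 + 1386 = 3102.

3102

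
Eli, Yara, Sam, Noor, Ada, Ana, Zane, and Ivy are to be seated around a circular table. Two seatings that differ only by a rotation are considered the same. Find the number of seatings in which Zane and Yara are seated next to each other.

1440

Treat {Zane, Yara} as one unit (2 internal orders) and seat the resulting 7 units around the table: (6)! circular arrangements.
So 2 × (6)! = 2 × 720 = 1440.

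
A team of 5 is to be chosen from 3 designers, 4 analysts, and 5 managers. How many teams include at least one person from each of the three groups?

Unrestricted: C(12,5) = 792 ways to pick any 5 of the 12.
Subtract selections that omit an entire group: no designers → C(9,5) = 126; no analysts → C(8,5) = 56; no managers → C(7,5) = 21.
Add back selections omitting two groups (i.e. drawn from a single group): C(3,5) + C(4,5) + C(5,5) = 1.
By inclusion–exclusion: 792 − 203 + 1 = 590.

590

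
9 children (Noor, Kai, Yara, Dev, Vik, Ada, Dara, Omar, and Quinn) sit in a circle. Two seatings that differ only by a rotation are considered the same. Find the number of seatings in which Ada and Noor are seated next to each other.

Treat {Ada, Noor} as one unit (2 internal orders) and seat the resulting 8 units around the table: (7)! circular arrangements.
So 2 × (7)! = 2 × 5040 = 10080.

10080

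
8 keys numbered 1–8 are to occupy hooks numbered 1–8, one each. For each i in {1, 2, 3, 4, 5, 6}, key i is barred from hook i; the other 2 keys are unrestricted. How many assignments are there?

Let Aᵢ (for 1 ≤ i ≤ 6) be the placements that put key i in its forbidden hook. Any j of these fix j positions, leaving (8−j)! ways to fill the rest, and there are C(6,j) ways to pick which j.
By inclusion–exclusion, the number of valid placements is Σ_{j=0}^{6} (−1)^j C(6,j)·(8−j)!.
Computing: 40320 − 30240 + 10800 − 2400 + 360 − 36 + 2 = 18806.

18806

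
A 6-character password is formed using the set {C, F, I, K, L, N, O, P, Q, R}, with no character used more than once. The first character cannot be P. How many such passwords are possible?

136080

The first character has 10−1 = 9 choices (anything except P).
The remaining 5 characters are filled from the other 9 symbols without repetition: 9 × 8 × 7 × 6 × 5 = 15120.
Total: 9 × 15120 = 136080.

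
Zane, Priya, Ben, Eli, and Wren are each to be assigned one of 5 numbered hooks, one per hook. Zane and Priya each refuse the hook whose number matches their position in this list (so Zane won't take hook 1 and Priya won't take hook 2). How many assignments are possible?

78

Let Aᵢ (for i ∈ {1, 2}) be the placements that put person i in their forbidden hook. Any j of these fix j positions, leaving (5−j)! ways to fill the rest, and there are C(2,j) ways to pick which j.
By inclusion–exclusion, the number of valid placements is Σ_{j=0}^{2} (−1)^j C(2,j)·(5−j)!.
Computing: 120 − 48 + 6 = 78.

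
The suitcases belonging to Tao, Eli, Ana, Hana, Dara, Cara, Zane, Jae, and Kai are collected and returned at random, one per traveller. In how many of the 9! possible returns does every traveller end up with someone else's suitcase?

Count assignments avoiding every fixed point. For any j of the 9 travellers fixed to their own suitcase, the other 9−j can be arranged in (9−j)! ways.
By inclusion–exclusion this is Σ_{j=0}^{9} (−1)^j C(9,j)·(9−j)!.
Computing: 362880 − 362880 + 181440 − 60480 + 15120 − 3024 + 504 − 72 + 9 − 1 = 133496.

133496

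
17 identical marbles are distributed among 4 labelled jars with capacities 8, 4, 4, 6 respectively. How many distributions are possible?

Without the upper bounds there are C(20,3) = 1140 ways to split 17 among 4 jars.
Subtract solutions that violate a single cap (substitute x_i' = x_i − (cap_i+1)): x_1 ≥ 9 gives C(11,3) = 165; x_2 ≥ 5 gives C(15,3) = 455; x_3 ≥ 5 gives C(15,3) = 455; x_4 ≥ 7 gives C(13,3) = 286. Together 1361.
Add back pairs where two caps are both exceeded: 20 + 20 + 4 + 120 + 56 + 56 = 276.
Subtract triples: 0 + 0 + 0 + 1 = 1.
By inclusion–exclusion the count is 1140 − 1361 + 276 − 1 = 54.

54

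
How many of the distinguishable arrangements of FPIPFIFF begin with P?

Fix P in the first position and arrange the remaining 7 letters.
Those 7 letters have F appearing 4 times and I appearing twice, giving (7)!/(4!·2!) = 105.

105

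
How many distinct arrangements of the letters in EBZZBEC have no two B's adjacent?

Total arrangements of EBZZBEC: 7!/(2!·2!·2!) = 630.
If the two B's are adjacent, glue them into one block, leaving 6 items to arrange: (6)!/(2!·2!) = 180 ways.
Subtracting, 630 − 180 = 450 arrangements keep the B's apart.

450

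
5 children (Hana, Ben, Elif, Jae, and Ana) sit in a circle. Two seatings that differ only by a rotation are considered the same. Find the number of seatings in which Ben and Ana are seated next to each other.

Glue Ben and Ana into a block (2 internal orders). Seating 4 units around a circle gives (3)! arrangements.
So 2 × (3)! = 2 × 6 = 12.

12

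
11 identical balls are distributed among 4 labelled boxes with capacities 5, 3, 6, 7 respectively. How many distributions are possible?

Without the upper bounds there are C(14,3) = 364 ways to split 11 among 4 boxes.
Subtract solutions that violate a single cap (substitute x_i' = x_i − (cap_i+1)): x_1 ≥ 6 gives C(8,3) = 56; x_2 ≥ 4 gives C(10,3) = 120; x_3 ≥ 7 gives C(7,3) = 35; x_4 ≥ 8 gives C(6,3) = 20. Together 231.
Add back pairs where two caps are both exceeded: 4 + 0 + 0 + 1 + 0 + 0 = 5.
By inclusion–exclusion the count is 364 − 231 + 5 = 138.

138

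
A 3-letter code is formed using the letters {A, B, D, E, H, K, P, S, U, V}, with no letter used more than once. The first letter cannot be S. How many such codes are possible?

648

The first letter has 10−1 = 9 choices (anything except S).
The remaining 2 letters are filled from the other 9 symbols without repetition: 9 × 8 = 72.
Total: 9 × 72 = 648.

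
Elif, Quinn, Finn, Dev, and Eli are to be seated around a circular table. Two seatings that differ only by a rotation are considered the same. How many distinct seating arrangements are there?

Fix one person's seat to break rotational symmetry; the remaining 4 people can be arranged in (4)! = 24 ways.

24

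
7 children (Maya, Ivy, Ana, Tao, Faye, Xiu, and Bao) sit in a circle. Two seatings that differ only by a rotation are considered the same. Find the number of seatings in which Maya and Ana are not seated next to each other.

All circular seatings of 7 people number (6)! = 720.
Seatings with Maya beside Ana: treat them as a block with 2 internal orders, giving 2 × (5)! = 240.
Subtracting, 720 − 240 = 480.

480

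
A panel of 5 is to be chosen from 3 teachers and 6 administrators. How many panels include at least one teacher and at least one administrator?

Total 5-person selections from all 9: C(9,5) = 126.
Subtract selections that omit an entire group: no teachers → C(6,5) = 6; no administrators → C(3,5) = 0.
Both groups omitted at once is impossible, so 126 − 6 = 120.

120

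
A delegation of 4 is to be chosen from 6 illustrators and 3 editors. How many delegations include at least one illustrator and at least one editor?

With no constraint there are C(9,4) = 126 possible selections.
Subtract selections that omit an entire group: no illustrators → C(3,4) = 0; no editors → C(6,4) = 15.
Both groups omitted at once is impossible, so 126 − 15 = 111.

111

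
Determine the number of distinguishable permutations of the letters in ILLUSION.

10080

ILLUSION has 8 letters with I appearing twice and L appearing twice.
The number of distinct arrangements is 8!/(2!·2!) = 40320/4 = 10080.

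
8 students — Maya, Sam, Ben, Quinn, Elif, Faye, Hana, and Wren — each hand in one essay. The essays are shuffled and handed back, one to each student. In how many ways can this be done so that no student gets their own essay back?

This is the derangement count D_8: permutations of 8 items with no fixed point.
By inclusion–exclusion this is Σ_{j=0}^{8} (−1)^j C(8,j)·(8−j)!.
Computing: 40320 − 40320 + 20160 − 6720 + 1680 − 336 + 56 − 8 + 1 = 14833.

14833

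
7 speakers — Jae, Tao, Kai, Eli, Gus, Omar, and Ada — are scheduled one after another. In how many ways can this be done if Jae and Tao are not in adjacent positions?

There are 7! = 5040 arrangements in all. If Jae and Tao are adjacent, merging them into one block gives 2·(6)! = 1440 arrangements.
So 5040 − 1440 = 3600 arrangements keep them apart.

3600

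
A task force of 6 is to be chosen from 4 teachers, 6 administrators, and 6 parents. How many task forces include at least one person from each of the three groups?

Total 6-person selections from all 16: C(16,6) = 8008.
Subtract selections that omit an entire group: no teachers → C(12,6) = 924; no administrators → C(10,6) = 210; no parents → C(10,6) = 210.
Add back selections omitting two groups (i.e. drawn from a single group): C(4,6) + C(6,6) + C(6,6) = 2.
By inclusion–exclusion: 8008 − 1344 + 2 = 6666.

6666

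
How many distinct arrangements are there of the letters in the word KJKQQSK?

KJKQQSK has 7 letters with K appearing 3 times and Q appearing twice.
So there are 7! / (3!·2!) = 420 distinguishable arrangements.

420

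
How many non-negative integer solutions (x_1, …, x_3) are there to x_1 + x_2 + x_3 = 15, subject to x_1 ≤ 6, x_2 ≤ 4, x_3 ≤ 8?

Ignoring the caps, the number of non-negative solutions to x_1+…+x_3 = 15 is C(17,2) = 136.
Subtract solutions that violate a single cap (substitute x_i' = x_i − (cap_i+1)): x_1 ≥ 7 gives C(10,2) = 45; x_2 ≥ 5 gives C(12,2) = 66; x_3 ≥ 9 gives C(8,2) = 28. Together 139.
Add back pairs where two caps are both exceeded: 10 + 0 + 3 = 13.
By inclusion–exclusion the count is 136 − 139 + 13 = 10.

10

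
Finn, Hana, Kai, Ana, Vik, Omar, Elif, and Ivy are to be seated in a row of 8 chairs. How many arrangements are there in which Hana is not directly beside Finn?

There are 8! = 40320 arrangements in all. If Hana and Finn are adjacent, merging them into one block gives 2·(7)! = 10080 arrangements.
So 40320 − 10080 = 30240 arrangements keep them apart.

30240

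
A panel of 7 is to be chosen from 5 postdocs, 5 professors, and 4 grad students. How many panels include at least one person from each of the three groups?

3240

Unrestricted: C(14,7) = 3432 ways to pick any 7 of the 14.
Selections missing a whole group: no postdocs → C(9,7) = 36; no professors → C(9,7) = 36; no grad students → C(10,7) = 120.
Add back selections omitting two groups (i.e. drawn from a single group): C(5,7) + C(5,7) + C(4,7) = 0.
By inclusion–exclusion: 3432 − 192 + 0 = 3240.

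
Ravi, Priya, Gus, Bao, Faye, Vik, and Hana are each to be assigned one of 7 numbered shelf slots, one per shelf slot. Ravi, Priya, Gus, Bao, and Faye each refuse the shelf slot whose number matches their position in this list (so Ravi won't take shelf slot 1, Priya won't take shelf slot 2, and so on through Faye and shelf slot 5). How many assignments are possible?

Let Aᵢ (for 1 ≤ i ≤ 5) be the placements that put person i in their forbidden shelf slot. Any j of these fix j positions, leaving (7−j)! ways to fill the rest, and there are C(5,j) ways to pick which j.
By inclusion–exclusion, the number of valid placements is Σ_{j=0}^{5} (−1)^j C(5,j)·(7−j)!.
Computing: 5040 − 3600 + 1200 − 240 + 30 − 2 = 2428.

2428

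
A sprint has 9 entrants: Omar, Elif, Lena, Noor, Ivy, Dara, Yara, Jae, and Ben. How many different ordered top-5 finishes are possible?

15120

This is an ordered selection of 5 from 9: P(9,5).
That gives 9 × 8 × 7 × 6 × 5 = 15120.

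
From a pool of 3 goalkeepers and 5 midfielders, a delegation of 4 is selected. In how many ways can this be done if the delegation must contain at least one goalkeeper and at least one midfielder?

Unrestricted: C(8,4) = 70 ways to pick any 4 of the 8.
Selections missing a whole group: no goalkeepers → C(5,4) = 5; no midfielders → C(3,4) = 0.
Both groups omitted at once is impossible, so 70 − 5 = 65.

65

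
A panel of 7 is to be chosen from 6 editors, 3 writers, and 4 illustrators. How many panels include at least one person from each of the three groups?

1559

Total 7-person selections from all 13: C(13,7) = 1716.
Subtract selections that omit an entire group: no editors → C(7,7) = 1; no writers → C(10,7) = 120; no illustrators → C(9,7) = 36.
Add back selections omitting two groups (i.e. drawn from a single group): C(6,7) + C(3,7) + C(4,7) = 0.
By inclusion–exclusion: 1716 − 157 + 0 = 1559.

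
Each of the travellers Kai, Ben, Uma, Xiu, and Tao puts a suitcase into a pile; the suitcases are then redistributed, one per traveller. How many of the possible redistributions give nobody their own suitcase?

Let Aᵢ be the assignments in which traveller i gets their own suitcase. We want the size of the complement of A₁∪…∪A_5.
By inclusion–exclusion this is Σ_{j=0}^{5} (−1)^j C(5,j)·(5−j)!.
Computing: 120 − 120 + 60 − 20 + 5 − 1 = 44.

44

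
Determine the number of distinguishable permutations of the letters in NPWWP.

30

Letter multiplicities in NPWWP: N×1, P×2, W×2.
Dividing 5! = 120 by 2!·2! = 4 for the repeated letters gives 30.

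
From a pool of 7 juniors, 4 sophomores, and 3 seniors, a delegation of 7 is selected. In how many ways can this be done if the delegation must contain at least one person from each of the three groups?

Unrestricted: C(14,7) = 3432 ways to pick any 7 of the 14.
Subtract selections that omit an entire group: no juniors → C(7,7) = 1; no sophomores → C(10,7) = 120; no seniors → C(11,7) = 330.
Add back selections omitting two groups (i.e. drawn from a single group): C(7,7) + C(4,7) + C(3,7) = 1.
By inclusion–exclusion: 3432 − 451 + 1 = 2982.

2982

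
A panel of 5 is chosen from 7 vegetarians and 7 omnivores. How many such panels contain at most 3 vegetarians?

Split by how many vegetarians are chosen (0 through 3).
Sum: C(7,0)·C(7,5) + C(7,1)·C(7,4) + C(7,2)·C(7,3) + C(7,3)·C(7,2) = 21 + 245 + 735 + 735 = 1736.

1736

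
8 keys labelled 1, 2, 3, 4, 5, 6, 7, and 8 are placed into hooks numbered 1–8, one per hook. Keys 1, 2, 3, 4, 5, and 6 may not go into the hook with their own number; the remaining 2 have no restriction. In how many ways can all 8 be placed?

18806

Let Aᵢ (for 1 ≤ i ≤ 6) be the placements that put key i in its forbidden hook. Any j of these fix j positions, leaving (8−j)! ways to fill the rest, and there are C(6,j) ways to pick which j.
By inclusion–exclusion, the number of valid placements is Σ_{j=0}^{6} (−1)^j C(6,j)·(8−j)!.
Computing: 40320 − 30240 + 10800 − 2400 + 360 − 36 + 2 = 18806.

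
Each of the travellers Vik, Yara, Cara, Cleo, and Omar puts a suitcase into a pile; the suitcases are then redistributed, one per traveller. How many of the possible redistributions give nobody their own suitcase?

This is the derangement count D_5: permutations of 5 items with no fixed point.
By inclusion–exclusion this is Σ_{j=0}^{5} (−1)^j C(5,j)·(5−j)!.
Computing: 120 − 120 + 60 − 20 + 5 − 1 = 44.

44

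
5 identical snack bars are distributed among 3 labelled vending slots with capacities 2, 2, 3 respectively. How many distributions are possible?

Ignoring the caps, the number of non-negative solutions to x_1+…+x_3 = 5 is C(7,2) = 21.
Subtract solutions that violate a single cap (substitute x_i' = x_i − (cap_i+1)): x_1 ≥ 3 gives C(4,2) = 6; x_2 ≥ 3 gives C(4,2) = 6; x_3 ≥ 4 gives C(3,2) = 3. Together 15.
No two caps can be exceeded simultaneously, so the pair terms are all 0.
By inclusion–exclusion the count is 21 − 15 + 0 = 6.

6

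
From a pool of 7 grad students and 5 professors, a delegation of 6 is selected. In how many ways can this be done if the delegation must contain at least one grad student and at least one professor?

Unrestricted: C(12,6) = 924 ways to pick any 6 of the 12.
Selections missing a whole group: no grad students → C(5,6) = 0; no professors → C(7,6) = 7.
Both groups omitted at once is impossible, so 924 − 7 = 917.

917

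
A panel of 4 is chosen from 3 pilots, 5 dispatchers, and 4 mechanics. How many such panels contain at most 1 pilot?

378

Split by how many pilots are chosen (0 through 1).
Sum: C(3,0)·C(9,4) + C(3,1)·C(9,3) = 126 + 252 = 378.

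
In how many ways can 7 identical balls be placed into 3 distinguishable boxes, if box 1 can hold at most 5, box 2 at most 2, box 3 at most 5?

Without the upper bounds there are C(9,2) = 36 ways to split 7 among 3 boxes.
Subtract solutions that violate a single cap (substitute x_i' = x_i − (cap_i+1)): x_1 ≥ 6 gives C(3,2) = 3; x_2 ≥ 3 gives C(6,2) = 15; x_3 ≥ 6 gives C(3,2) = 3. Together 21.
No two caps can be exceeded simultaneously, so the pair terms are all 0.
By inclusion–exclusion the count is 36 − 21 + 0 = 15.

15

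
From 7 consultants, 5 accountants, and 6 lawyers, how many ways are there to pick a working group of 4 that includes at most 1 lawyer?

Split by how many lawyers are chosen (0 through 1).
Sum: C(6,0)·C(12,4) + C(6,1)·C(12,3) = 495 + 1320 = 1815.

1815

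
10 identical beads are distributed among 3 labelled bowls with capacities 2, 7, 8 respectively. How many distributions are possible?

21

By stars and bars, unrestricted non-negative solutions to x_1+…+x_3 = 10 number C(10+2,2) = 66.
Subtract solutions that violate a single cap (substitute x_i' = x_i − (cap_i+1)): x_1 ≥ 3 gives C(9,2) = 36; x_2 ≥ 8 gives C(4,2) = 6; x_3 ≥ 9 gives C(3,2) = 3. Together 45.
No two caps can be exceeded simultaneously, so the pair terms are all 0.
By inclusion–exclusion the count is 66 − 45 + 0 = 21.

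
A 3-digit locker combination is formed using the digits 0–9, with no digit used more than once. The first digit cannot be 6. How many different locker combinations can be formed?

648

The first digit has 10−1 = 9 choices (anything except 6).
The remaining 2 digits are filled from the other 9 symbols without repetition: 9 × 8 = 72.
Total: 9 × 72 = 648.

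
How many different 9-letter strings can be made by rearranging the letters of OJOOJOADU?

7560

The 9 letters of OJOOJOADU have repeats: J appearing twice and O appearing 4 times.
So there are 9! / (4!·2!) = 7560 distinguishable arrangements.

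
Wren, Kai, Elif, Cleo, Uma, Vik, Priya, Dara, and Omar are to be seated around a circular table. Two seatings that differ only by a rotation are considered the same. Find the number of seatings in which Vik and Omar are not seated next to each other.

30240

Without the restriction there are (8)! = 40320 seatings.
Seatings with Vik beside Omar: treat them as a block with 2 internal orders, giving 2 × (7)! = 10080.
Subtracting, 40320 − 10080 = 30240.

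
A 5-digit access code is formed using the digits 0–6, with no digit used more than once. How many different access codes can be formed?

2520

Choose and order 5 of the 7 symbols: the first digit has 7 options, the next 6, and so on down to 3.
7 × 6 × 5 × 4 × 3 = 2520.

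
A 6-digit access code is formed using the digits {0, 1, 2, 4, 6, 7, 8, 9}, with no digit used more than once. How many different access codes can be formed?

With no repetition, fill the 6 digits in order: 8 choices, then 7, down to 3.
That product is 8 × 7 × 6 × 5 × 4 × 3 = 20160.

20160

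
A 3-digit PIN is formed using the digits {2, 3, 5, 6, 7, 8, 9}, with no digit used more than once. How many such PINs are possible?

210

Choose and order 3 of the 7 symbols: the first digit has 7 options, the next 6, then 5.
That product is 7 × 6 × 5 = 210.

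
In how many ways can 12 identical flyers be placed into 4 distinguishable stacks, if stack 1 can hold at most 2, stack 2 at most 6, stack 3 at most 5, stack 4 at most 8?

Without the upper bounds there are C(15,3) = 455 ways to split 12 among 4 stacks.
Subtract solutions that violate a single cap (substitute x_i' = x_i − (cap_i+1)): x_1 ≥ 3 gives C(12,3) = 220; x_2 ≥ 7 gives C(8,3) = 56; x_3 ≥ 6 gives C(9,3) = 84; x_4 ≥ 9 gives C(6,3) = 20. Together 380.
Add back pairs where two caps are both exceeded: 10 + 20 + 1 + 0 + 0 + 0 = 31.
By inclusion–exclusion the count is 455 − 380 + 31 = 106.

106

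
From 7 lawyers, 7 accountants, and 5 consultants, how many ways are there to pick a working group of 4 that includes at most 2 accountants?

3421

Split by how many accountants are chosen (0 through 2).
Sum: C(7,0)·C(12,4) + C(7,1)·C(12,3) + C(7,2)·C(12,2) = 495 + 1540 + 1386 = 3421.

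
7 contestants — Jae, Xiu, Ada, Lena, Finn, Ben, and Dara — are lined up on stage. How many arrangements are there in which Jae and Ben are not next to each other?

3600

Of the 7! = 5040 arrangements, those with Jae and Ben adjacent number 2 × 6! = 1440 (treat the pair as a block with 2 internal orders).
Complementary counting: 5040 − 1440 = 3600.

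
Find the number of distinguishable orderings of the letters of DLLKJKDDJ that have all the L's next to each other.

1680

Treat the 2 copies of L as a single block. The multiset to arrange is then {LL, D, D, D, J, J, K, K}, 8 items in all.
That gives (8)!/(3!·2!·2!) = 1680 arrangements.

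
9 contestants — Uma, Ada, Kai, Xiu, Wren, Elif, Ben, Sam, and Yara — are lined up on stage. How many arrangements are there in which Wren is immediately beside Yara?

Treat {Wren, Yara} as a single unit. There are 8 units to order, and the pair itself can be ordered 2 ways.
That gives 2 × 8! = 2 × 40320 = 80640.

80640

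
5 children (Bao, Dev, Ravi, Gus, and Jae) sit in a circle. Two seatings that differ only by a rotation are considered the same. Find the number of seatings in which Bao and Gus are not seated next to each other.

All circular seatings of 5 people number (4)! = 24.
Those with Bao next to Gus: fuse the pair into one unit and seat 4 units around a circle — 2·(3)! = 12.
Subtracting, 24 − 12 = 12.

12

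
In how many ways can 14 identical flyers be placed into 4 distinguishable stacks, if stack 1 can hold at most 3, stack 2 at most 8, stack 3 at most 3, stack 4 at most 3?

20

By stars and bars, unrestricted non-negative solutions to x_1+…+x_4 = 14 number C(14+3,3) = 680.
Subtract solutions that violate a single cap (substitute x_i' = x_i − (cap_i+1)): x_1 ≥ 4 gives C(13,3) = 286; x_2 ≥ 9 gives C(8,3) = 56; x_3 ≥ 4 gives C(13,3) = 286; x_4 ≥ 4 gives C(13,3) = 286. Together 914.
Add back pairs where two caps are both exceeded: 4 + 84 + 84 + 4 + 4 + 84 = 264.
Subtract triples: 0 + 0 + 10 + 0 = 10.
By inclusion–exclusion the count is 680 − 914 + 264 − 10 = 20.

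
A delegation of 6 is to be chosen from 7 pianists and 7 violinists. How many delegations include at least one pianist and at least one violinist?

2989

With no constraint there are C(14,6) = 3003 possible selections.
Subtract selections that omit an entire group: no pianists → C(7,6) = 7; no violinists → C(7,6) = 7.
Both groups omitted at once is impossible, so 3003 − 14 = 2989.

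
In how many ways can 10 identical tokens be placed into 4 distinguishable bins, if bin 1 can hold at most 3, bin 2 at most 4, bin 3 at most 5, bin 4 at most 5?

82

By stars and bars, unrestricted non-negative solutions to x_1+…+x_4 = 10 number C(10+3,3) = 286.
Subtract solutions that violate a single cap (substitute x_i' = x_i − (cap_i+1)): x_1 ≥ 4 gives C(9,3) = 84; x_2 ≥ 5 gives C(8,3) = 56; x_3 ≥ 6 gives C(7,3) = 35; x_4 ≥ 6 gives C(7,3) = 35. Together 210.
Add back pairs where two caps are both exceeded: 4 + 1 + 1 + 0 + 0 + 0 = 6.
By inclusion–exclusion the count is 286 − 210 + 6 = 82.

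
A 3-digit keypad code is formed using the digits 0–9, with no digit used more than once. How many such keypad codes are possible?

With no repetition, fill the 3 digits in order: 10 choices, then 9, down to 8.
That product is 10 × 9 × 8 = 720.

720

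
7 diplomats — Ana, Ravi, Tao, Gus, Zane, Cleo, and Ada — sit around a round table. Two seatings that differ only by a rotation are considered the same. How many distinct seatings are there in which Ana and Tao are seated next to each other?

Treat {Ana, Tao} as one unit (2 internal orders) and seat the resulting 6 units around the table: (5)! circular arrangements.
So 2 × (5)! = 2 × 120 = 240.

240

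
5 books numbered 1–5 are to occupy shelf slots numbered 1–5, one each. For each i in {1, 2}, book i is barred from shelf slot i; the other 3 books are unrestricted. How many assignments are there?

Let Aᵢ (for i ∈ {1, 2}) be the placements that put book i in its forbidden shelf slot. Any j of these fix j positions, leaving (5−j)! ways to fill the rest, and there are C(2,j) ways to pick which j.
By inclusion–exclusion, the number of valid placements is Σ_{j=0}^{2} (−1)^j C(2,j)·(5−j)!.
Computing: 120 − 48 + 6 = 78.

78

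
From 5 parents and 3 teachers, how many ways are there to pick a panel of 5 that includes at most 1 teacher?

Split by how many teachers are chosen (0 through 1).
Sum: C(3,0)·C(5,5) + C(3,1)·C(5,4) = 1 + 15 = 16.

16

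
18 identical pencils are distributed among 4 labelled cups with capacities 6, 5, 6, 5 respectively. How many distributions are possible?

35

Without the upper bounds there are C(21,3) = 1330 ways to split 18 among 4 cups.
Subtract solutions that violate a single cap (substitute x_i' = x_i − (cap_i+1)): x_1 ≥ 7 gives C(14,3) = 364; x_2 ≥ 6 gives C(15,3) = 455; x_3 ≥ 7 gives C(14,3) = 364; x_4 ≥ 6 gives C(15,3) = 455. Together 1638.
Add back pairs where two caps are both exceeded: 56 + 35 + 56 + 56 + 84 + 56 = 343.
By inclusion–exclusion the count is 1330 − 1638 + 343 = 35.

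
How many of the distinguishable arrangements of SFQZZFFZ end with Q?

With the last slot taken by Q, it remains to arrange the other 7 letters (SFZZFFZ).
Those 7 letters have F appearing 3 times and Z appearing 3 times, giving (7)!/(3!·3!) = 140.

140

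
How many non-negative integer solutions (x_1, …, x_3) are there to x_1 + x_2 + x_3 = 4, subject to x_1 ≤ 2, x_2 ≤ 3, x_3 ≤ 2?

8

By stars and bars, unrestricted non-negative solutions to x_1+…+x_3 = 4 number C(4+2,2) = 15.
Subtract solutions that violate a single cap (substitute x_i' = x_i − (cap_i+1)): x_1 ≥ 3 gives C(3,2) = 3; x_2 ≥ 4 gives C(2,2) = 1; x_3 ≥ 3 gives C(3,2) = 3. Together 7.
No two caps can be exceeded simultaneously, so the pair terms are all 0.
By inclusion–exclusion the count is 15 − 7 + 0 = 8.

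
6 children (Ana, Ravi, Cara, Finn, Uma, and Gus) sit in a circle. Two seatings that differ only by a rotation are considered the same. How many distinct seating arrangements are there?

Seat Ana anywhere (absorbing the rotational symmetry), then permute the other 5: (5)! = 120.

120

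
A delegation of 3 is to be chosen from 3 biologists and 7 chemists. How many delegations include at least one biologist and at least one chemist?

Total 3-person selections from all 10: C(10,3) = 120.
Selections missing a whole group: no biologists → C(7,3) = 35; no chemists → C(3,3) = 1.
Both groups omitted at once is impossible, so 120 − 36 = 84.

84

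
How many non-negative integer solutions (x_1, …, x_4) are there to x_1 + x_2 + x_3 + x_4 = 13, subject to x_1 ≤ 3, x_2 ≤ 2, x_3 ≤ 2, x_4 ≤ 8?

Ignoring the caps, the number of non-negative solutions to x_1+…+x_4 = 13 is C(16,3) = 560.
Subtract solutions that violate a single cap (substitute x_i' = x_i − (cap_i+1)): x_1 ≥ 4 gives C(12,3) = 220; x_2 ≥ 3 gives C(13,3) = 286; x_3 ≥ 3 gives C(13,3) = 286; x_4 ≥ 9 gives C(7,3) = 35. Together 827.
Add back pairs where two caps are both exceeded: 84 + 84 + 1 + 120 + 4 + 4 = 297.
Subtract triples: 20 + 0 + 0 + 0 = 20.
By inclusion–exclusion the count is 560 − 827 + 297 − 20 = 10.

10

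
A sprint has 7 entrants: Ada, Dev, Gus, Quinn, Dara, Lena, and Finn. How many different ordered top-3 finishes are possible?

There are 7 choices for 1st place, 6 for 2nd, and 5 for 3rd.
That gives 7 × 6 × 5 = 210.

210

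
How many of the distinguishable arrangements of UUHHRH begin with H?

Fix H in the first position and arrange the remaining 5 letters.
Those 5 letters have H appearing twice and U appearing twice, giving (5)!/(2!·2!) = 30.

30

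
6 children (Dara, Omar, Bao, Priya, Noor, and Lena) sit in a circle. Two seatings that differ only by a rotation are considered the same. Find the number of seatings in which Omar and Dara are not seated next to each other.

All circular seatings of 6 people number (5)! = 120.
Those with Omar next to Dara: fuse the pair into one unit and seat 5 units around a circle — 2·(4)! = 48.
Subtracting, 120 − 48 = 72.

72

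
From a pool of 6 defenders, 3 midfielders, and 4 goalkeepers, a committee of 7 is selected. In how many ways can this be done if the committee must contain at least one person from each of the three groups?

Unrestricted: C(13,7) = 1716 ways to pick any 7 of the 13.
Subtract selections that omit an entire group: no defenders → C(7,7) = 1; no midfielders → C(10,7) = 120; no goalkeepers → C(9,7) = 36.
Add back selections omitting two groups (i.e. drawn from a single group): C(6,7) + C(3,7) + C(4,7) = 0.
By inclusion–exclusion: 1716 − 157 + 0 = 1559.

1559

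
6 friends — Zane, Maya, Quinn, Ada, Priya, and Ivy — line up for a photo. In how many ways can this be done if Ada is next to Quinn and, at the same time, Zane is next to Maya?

Treat {Ada,Quinn} as one block (2 orders) and {Zane,Maya} as another (2 orders).
That leaves 4 units to arrange: 2 × 2 × 4! = 4 × 24 = 96.

96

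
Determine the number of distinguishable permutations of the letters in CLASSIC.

Letter multiplicities in CLASSIC: A×1, C×2, I×1, L×1, S×2.
Dividing 7! = 5040 by 2!·2! = 4 for the repeated letters gives 1260.

1260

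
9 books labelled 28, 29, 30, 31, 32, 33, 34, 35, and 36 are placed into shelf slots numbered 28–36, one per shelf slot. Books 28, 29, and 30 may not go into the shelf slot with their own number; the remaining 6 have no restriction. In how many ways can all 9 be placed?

Let Aᵢ (for i ∈ {28, 29, 30}) be the placements that put book i in its forbidden shelf slot. Any j of these fix j positions, leaving (9−j)! ways to fill the rest, and there are C(3,j) ways to pick which j.
By inclusion–exclusion, the number of valid placements is Σ_{j=0}^{3} (−1)^j C(3,j)·(9−j)!.
Computing: 362880 − 120960 + 15120 − 720 = 256320.

256320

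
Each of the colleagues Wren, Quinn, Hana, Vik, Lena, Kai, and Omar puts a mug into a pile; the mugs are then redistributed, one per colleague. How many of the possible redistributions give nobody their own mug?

Count assignments avoiding every fixed point. For any j of the 7 colleagues fixed to their own mug, the other 7−j can be arranged in (7−j)! ways.
By inclusion–exclusion this is Σ_{j=0}^{7} (−1)^j C(7,j)·(7−j)!.
Computing: 5040 − 5040 + 2520 − 840 + 210 − 42 + 7 − 1 = 1854.

1854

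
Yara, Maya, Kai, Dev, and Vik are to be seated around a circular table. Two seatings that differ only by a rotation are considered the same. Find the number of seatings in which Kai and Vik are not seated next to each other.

All circular seatings of 5 people number (4)! = 24.
Seatings with Kai beside Vik: treat them as a block with 2 internal orders, giving 2 × (3)! = 12.
Subtracting, 24 − 12 = 12.

12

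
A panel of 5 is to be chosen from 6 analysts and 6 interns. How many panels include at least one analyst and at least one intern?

780

Unrestricted: C(12,5) = 792 ways to pick any 5 of the 12.
Selections missing a whole group: no analysts → C(6,5) = 6; no interns → C(6,5) = 6.
Both groups omitted at once is impossible, so 792 − 12 = 780.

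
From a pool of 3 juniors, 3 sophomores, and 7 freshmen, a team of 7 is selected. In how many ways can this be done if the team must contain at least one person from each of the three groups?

Total 7-person selections from all 13: C(13,7) = 1716.
Selections missing a whole group: no juniors → C(10,7) = 120; no sophomores → C(10,7) = 120; no freshmen → C(6,7) = 0.
Add back selections omitting two groups (i.e. drawn from a single group): C(3,7) + C(3,7) + C(7,7) = 1.
By inclusion–exclusion: 1716 − 240 + 1 = 1477.

1477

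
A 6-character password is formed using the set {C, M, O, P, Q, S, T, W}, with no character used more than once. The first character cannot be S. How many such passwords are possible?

17640

The first character has 8−1 = 7 choices (anything except S).
The remaining 5 characters are filled from the other 7 symbols without repetition: 7 × 6 × 5 × 4 × 3 = 2520.
Total: 7 × 2520 = 17640.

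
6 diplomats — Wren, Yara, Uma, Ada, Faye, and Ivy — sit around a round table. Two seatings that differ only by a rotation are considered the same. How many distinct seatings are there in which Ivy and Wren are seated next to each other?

48

Treat {Ivy, Wren} as one unit (2 internal orders) and seat the resulting 5 units around the table: (4)! circular arrangements.
So 2 × (4)! = 2 × 24 = 48.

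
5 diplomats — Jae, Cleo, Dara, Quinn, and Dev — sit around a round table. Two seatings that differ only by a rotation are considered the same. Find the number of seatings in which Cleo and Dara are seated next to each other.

Treat {Cleo, Dara} as one unit (2 internal orders) and seat the resulting 4 units around the table: (3)! circular arrangements.
So 2 × (3)! = 2 × 6 = 12.

12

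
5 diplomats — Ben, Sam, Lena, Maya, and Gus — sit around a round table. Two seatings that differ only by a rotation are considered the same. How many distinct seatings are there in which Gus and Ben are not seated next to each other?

All circular seatings of 5 people number (4)! = 24.
Those with Gus next to Ben: fuse the pair into one unit and seat 4 units around a circle — 2·(3)! = 12.
Subtracting, 24 − 12 = 12.

12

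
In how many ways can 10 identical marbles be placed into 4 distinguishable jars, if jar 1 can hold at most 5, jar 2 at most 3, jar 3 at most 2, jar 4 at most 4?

30

Without the upper bounds there are C(13,3) = 286 ways to split 10 among 4 jars.
Subtract solutions that violate a single cap (substitute x_i' = x_i − (cap_i+1)): x_1 ≥ 6 gives C(7,3) = 35; x_2 ≥ 4 gives C(9,3) = 84; x_3 ≥ 3 gives C(10,3) = 120; x_4 ≥ 5 gives C(8,3) = 56. Together 295.
Add back pairs where two caps are both exceeded: 1 + 4 + 0 + 20 + 4 + 10 = 39.
By inclusion–exclusion the count is 286 − 295 + 39 = 30.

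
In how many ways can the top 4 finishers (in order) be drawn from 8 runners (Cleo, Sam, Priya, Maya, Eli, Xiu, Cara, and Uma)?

1680

There are 8 choices for 1st place, 7 for 2nd, and so on down to 5 for position 4.
That gives 8 × 7 × 6 × 5 = 1680.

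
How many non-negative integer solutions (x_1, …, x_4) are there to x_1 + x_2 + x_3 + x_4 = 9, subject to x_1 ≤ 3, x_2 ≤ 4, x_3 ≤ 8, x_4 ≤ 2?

Without the upper bounds there are C(12,3) = 220 ways to split 9 among 4 variables.
Subtract solutions that violate a single cap (substitute x_i' = x_i − (cap_i+1)): x_1 ≥ 4 gives C(8,3) = 56; x_2 ≥ 5 gives C(7,3) = 35; x_3 ≥ 9 gives C(3,3) = 1; x_4 ≥ 3 gives C(9,3) = 84. Together 176.
Add back pairs where two caps are both exceeded: 1 + 0 + 10 + 0 + 4 + 0 = 15.
By inclusion–exclusion the count is 220 − 176 + 15 = 59.

59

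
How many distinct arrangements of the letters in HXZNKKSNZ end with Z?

10080

With the last slot taken by Z, it remains to arrange the other 8 letters (HXNKKSNZ).
Those 8 letters have K appearing twice and N appearing twice, giving (8)!/(2!·2!) = 10080.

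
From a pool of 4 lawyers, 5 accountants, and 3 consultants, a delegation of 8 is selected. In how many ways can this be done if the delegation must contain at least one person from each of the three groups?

Unrestricted: C(12,8) = 495 ways to pick any 8 of the 12.
Selections missing a whole group: no lawyers → C(8,8) = 1; no accountants → C(7,8) = 0; no consultants → C(9,8) = 9.
Add back selections omitting two groups (i.e. drawn from a single group): C(4,8) + C(5,8) + C(3,8) = 0.
By inclusion–exclusion: 495 − 10 + 0 = 485.

485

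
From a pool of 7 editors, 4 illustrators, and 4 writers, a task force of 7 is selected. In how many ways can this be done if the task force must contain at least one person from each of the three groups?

With no constraint there are C(15,7) = 6435 possible selections.
Subtract selections that omit an entire group: no editors → C(8,7) = 8; no illustrators → C(11,7) = 330; no writers → C(11,7) = 330.
Add back selections omitting two groups (i.e. drawn from a single group): C(7,7) + C(4,7) + C(4,7) = 1.
By inclusion–exclusion: 6435 − 668 + 1 = 5768.

5768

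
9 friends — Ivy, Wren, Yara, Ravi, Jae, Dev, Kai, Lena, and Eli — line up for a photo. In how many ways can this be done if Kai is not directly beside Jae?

Of the 9! = 362880 arrangements, those with Kai and Jae adjacent number 2 × 8! = 80640 (treat the pair as a block with 2 internal orders).
Complementary counting: 362880 − 80640 = 282240.

282240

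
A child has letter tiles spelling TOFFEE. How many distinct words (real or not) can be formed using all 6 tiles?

The 6 letters of TOFFEE have repeats: E appearing twice and F appearing twice.
Dividing 6! = 720 by 2!·2! = 4 for the repeated letters gives 180.

180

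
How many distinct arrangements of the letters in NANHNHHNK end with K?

Fix K in the last position and arrange the remaining 8 letters.
Those 8 letters have H appearing 3 times and N appearing 4 times, giving (8)!/(4!·3!) = 280.

280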